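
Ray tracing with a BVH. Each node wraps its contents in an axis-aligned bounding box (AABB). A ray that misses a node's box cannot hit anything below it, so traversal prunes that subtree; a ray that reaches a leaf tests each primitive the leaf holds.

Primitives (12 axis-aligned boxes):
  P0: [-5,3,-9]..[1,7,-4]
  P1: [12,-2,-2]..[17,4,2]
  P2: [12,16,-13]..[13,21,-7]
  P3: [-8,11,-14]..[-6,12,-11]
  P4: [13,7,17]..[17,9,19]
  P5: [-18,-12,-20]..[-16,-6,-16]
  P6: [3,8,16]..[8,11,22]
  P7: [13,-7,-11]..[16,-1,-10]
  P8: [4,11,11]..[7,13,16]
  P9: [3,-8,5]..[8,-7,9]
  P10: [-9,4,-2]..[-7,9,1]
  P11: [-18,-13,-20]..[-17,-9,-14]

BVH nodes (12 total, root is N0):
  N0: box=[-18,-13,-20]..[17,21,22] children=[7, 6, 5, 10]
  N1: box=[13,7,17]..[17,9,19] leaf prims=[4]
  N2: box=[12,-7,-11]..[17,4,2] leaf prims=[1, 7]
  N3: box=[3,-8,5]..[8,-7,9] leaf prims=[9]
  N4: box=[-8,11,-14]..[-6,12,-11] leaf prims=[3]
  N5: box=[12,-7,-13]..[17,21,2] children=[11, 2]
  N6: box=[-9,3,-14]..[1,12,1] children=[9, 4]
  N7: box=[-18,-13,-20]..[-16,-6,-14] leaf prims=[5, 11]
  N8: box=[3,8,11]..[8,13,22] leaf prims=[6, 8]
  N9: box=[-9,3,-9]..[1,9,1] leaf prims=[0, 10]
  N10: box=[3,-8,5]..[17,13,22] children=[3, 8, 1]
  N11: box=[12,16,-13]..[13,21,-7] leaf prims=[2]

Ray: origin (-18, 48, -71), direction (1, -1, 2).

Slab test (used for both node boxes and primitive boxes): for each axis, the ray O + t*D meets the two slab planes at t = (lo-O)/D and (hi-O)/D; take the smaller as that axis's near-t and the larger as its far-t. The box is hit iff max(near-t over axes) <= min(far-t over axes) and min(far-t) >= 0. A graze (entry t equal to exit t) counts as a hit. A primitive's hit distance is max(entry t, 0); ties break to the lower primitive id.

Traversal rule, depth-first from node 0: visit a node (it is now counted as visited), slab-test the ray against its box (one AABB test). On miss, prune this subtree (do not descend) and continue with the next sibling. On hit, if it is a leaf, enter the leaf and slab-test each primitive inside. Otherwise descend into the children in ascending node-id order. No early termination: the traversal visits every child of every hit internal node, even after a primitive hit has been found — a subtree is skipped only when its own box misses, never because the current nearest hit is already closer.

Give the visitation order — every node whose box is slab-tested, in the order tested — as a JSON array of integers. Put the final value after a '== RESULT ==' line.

Traverse from the root:
N0 x:[0,35] y:[27,61] z:[51/2,93/2] -> hit [27,35], descend [5, 6, 7, 10]
  N5 x:[30,35] y:[27,55] z:[29,73/2] -> hit [30,35], descend [2, 11]
    N2 x:[30,35] y:[44,55] z:[30,73/2] -> miss, prune
    N11 x:[30,31] y:[27,32] z:[29,32] -> hit [30,31] leaf, test {P2@t=30}
  N6 x:[9,19] y:[36,45] z:[57/2,36] -> miss, prune
  N7 x:[0,2] y:[54,61] z:[51/2,57/2] -> miss, prune
  N10 x:[21,35] y:[35,56] z:[38,93/2] -> miss, prune

Visited [0, 5, 2, 11, 6, 7, 10]. Tests: 7 box, 1 leaf. Nearest: P2.

== RESULT ==
[0, 5, 2, 11, 6, 7, 10]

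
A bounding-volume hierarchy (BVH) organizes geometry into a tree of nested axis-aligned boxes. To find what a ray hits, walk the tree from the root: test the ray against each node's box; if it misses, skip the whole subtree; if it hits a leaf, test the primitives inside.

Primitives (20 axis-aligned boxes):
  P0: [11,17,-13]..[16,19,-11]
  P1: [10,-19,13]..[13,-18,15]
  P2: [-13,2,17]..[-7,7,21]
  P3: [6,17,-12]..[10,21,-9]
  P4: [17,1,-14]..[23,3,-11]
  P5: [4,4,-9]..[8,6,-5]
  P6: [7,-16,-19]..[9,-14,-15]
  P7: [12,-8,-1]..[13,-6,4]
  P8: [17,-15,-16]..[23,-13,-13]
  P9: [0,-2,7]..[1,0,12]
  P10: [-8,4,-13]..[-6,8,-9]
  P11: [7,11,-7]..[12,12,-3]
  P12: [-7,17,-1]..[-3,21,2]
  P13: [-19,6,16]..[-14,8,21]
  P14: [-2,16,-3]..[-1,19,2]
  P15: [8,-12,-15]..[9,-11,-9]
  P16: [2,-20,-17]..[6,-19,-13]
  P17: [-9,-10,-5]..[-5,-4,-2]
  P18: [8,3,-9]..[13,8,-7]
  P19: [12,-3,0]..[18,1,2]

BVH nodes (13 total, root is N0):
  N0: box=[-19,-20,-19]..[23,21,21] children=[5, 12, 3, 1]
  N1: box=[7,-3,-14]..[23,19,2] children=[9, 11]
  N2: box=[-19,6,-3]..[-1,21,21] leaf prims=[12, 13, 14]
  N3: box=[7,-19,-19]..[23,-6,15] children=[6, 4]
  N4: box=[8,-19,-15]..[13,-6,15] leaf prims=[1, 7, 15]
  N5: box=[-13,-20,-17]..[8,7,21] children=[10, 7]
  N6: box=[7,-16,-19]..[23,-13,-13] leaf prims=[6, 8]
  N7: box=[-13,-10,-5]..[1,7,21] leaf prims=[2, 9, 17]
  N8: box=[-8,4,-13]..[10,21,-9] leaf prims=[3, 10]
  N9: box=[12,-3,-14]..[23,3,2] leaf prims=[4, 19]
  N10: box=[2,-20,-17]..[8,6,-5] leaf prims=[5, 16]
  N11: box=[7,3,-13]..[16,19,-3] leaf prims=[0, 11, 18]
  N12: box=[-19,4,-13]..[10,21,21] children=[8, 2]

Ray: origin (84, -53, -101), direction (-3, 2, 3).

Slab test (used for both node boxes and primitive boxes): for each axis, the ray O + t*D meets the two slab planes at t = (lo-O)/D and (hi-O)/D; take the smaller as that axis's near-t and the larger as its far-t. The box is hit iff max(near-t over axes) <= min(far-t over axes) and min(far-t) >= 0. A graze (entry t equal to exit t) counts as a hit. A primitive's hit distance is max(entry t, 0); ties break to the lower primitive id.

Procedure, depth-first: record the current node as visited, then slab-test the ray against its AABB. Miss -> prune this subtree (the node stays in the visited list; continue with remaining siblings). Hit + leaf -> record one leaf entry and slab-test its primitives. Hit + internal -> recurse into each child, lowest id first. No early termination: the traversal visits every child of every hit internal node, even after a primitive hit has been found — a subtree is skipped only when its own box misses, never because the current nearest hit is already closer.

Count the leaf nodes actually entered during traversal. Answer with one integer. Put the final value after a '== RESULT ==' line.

Traverse from the root:
N0 x:[61/3,103/3] y:[33/2,37] z:[82/3,122/3] -> hit [82/3,103/3], descend [1, 3, 5, 12]
  N1 x:[61/3,77/3] y:[25,36] z:[29,103/3] -> miss, prune
  N3 x:[61/3,77/3] y:[17,47/2] z:[82/3,116/3] -> miss, prune
  N5 x:[76/3,97/3] y:[33/2,30] z:[28,122/3] -> hit [28,30], descend [7, 10]
    N7 x:[83/3,97/3] y:[43/2,30] z:[32,122/3] -> miss, prune
    N10 x:[76/3,82/3] y:[33/2,59/2] z:[28,32] -> miss, prune
  N12 x:[74/3,103/3] y:[57/2,37] z:[88/3,122/3] -> hit [88/3,103/3], descend [2, 8]
    N2 x:[85/3,103/3] y:[59/2,37] z:[98/3,122/3] -> hit [98/3,103/3] leaf, test {P12(miss), P13(miss), P14(miss)}
    N8 x:[74/3,92/3] y:[57/2,37] z:[88/3,92/3] -> hit [88/3,92/3] leaf, test {P3(miss), P10@t=30}

Visited [0, 1, 3, 5, 7, 10, 12, 2, 8]. Tests: 9 box, 2 leaf. Nearest: P10.

== RESULT ==
2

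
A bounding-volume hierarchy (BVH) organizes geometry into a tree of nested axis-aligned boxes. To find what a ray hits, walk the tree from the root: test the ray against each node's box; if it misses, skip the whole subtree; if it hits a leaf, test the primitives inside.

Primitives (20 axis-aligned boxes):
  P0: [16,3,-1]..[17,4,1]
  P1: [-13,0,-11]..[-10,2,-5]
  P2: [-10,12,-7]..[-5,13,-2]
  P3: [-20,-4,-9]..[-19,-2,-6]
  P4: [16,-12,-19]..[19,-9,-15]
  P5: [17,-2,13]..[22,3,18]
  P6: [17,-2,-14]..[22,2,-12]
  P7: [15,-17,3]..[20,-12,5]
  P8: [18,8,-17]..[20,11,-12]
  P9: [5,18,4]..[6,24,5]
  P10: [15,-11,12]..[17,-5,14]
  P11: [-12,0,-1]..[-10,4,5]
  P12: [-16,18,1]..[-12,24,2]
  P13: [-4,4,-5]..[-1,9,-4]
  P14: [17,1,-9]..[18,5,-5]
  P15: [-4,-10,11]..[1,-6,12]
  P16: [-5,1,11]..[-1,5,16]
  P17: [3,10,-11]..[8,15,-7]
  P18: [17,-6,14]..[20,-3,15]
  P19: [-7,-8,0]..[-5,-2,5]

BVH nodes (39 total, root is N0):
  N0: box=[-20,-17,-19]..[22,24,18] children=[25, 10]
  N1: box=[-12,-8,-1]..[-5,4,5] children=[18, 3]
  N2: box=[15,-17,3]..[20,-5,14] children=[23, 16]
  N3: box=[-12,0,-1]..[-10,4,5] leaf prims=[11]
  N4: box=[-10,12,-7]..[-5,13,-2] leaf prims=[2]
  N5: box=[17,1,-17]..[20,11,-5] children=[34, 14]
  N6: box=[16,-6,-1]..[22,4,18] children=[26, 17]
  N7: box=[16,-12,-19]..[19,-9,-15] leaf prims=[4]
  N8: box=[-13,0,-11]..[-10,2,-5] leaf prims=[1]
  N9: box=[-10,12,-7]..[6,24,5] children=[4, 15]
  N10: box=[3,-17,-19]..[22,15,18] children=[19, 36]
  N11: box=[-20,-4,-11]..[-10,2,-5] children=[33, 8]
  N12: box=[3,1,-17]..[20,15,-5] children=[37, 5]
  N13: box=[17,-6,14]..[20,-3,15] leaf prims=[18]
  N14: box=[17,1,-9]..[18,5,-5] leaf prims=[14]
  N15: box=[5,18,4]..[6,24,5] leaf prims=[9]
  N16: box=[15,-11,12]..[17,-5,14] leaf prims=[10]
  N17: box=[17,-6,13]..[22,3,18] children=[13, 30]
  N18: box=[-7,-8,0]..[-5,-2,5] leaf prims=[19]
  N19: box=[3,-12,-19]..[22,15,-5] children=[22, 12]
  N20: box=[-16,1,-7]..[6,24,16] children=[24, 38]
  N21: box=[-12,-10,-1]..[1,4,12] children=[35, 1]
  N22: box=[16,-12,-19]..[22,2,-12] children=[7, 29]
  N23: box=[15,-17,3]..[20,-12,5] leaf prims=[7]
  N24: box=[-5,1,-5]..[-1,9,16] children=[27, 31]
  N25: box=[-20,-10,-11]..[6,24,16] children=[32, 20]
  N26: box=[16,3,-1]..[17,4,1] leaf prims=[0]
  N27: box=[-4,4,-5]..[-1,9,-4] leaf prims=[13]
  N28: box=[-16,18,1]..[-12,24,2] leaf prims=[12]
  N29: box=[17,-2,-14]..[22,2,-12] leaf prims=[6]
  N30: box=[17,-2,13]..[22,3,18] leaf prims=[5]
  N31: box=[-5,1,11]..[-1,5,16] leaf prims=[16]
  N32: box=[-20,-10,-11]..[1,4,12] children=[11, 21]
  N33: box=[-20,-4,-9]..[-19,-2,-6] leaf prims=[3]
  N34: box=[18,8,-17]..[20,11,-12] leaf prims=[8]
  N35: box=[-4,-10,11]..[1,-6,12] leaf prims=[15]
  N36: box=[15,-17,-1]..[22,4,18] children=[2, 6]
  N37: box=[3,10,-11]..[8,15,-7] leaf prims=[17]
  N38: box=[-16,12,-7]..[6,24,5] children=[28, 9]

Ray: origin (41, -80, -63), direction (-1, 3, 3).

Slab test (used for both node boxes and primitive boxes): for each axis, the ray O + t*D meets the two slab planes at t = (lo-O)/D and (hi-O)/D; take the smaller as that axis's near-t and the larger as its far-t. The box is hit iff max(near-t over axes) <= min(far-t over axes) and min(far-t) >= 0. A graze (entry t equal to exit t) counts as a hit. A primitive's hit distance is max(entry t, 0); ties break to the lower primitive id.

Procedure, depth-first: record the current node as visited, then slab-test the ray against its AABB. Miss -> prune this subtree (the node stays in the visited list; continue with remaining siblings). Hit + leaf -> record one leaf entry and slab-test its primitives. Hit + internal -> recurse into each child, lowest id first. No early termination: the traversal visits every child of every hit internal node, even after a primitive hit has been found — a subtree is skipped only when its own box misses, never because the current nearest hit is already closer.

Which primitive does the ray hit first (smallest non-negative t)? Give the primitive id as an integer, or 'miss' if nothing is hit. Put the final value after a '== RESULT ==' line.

Walk:
N0 x:[19,61] y:[21,104/3] z:[44/3,27] -> hit [21,27], descend [10, 25]
  N10 x:[19,38] y:[21,95/3] z:[44/3,27] -> hit [21,27], descend [19, 36]
    N19 x:[19,38] y:[68/3,95/3] z:[44/3,58/3] -> miss, prune
    N36 x:[19,26] y:[21,28] z:[62/3,27] -> hit [21,26], descend [2, 6]
      N2 x:[21,26] y:[21,25] z:[22,77/3] -> hit [22,25], descend [16, 23]
        N16 x:[24,26] y:[23,25] z:[25,77/3] -> hit [25,25] leaf, test {P10@t=25}
        N23 x:[21,26] y:[21,68/3] z:[22,68/3] -> hit [22,68/3] leaf, test {P7@t=22}
      N6 x:[19,25] y:[74/3,28] z:[62/3,27] -> hit [74/3,25], descend [17, 26]
        N17 x:[19,24] y:[74/3,83/3] z:[76/3,27] -> miss, prune
        N26 x:[24,25] y:[83/3,28] z:[62/3,64/3] -> miss, prune
  N25 x:[35,61] y:[70/3,104/3] z:[52/3,79/3] -> miss, prune

11 AABB tests over nodes [0, 10, 19, 36, 2, 16, 23, 6, 17, 26, 25]; 2 leaves entered; closest P7.

== RESULT ==
7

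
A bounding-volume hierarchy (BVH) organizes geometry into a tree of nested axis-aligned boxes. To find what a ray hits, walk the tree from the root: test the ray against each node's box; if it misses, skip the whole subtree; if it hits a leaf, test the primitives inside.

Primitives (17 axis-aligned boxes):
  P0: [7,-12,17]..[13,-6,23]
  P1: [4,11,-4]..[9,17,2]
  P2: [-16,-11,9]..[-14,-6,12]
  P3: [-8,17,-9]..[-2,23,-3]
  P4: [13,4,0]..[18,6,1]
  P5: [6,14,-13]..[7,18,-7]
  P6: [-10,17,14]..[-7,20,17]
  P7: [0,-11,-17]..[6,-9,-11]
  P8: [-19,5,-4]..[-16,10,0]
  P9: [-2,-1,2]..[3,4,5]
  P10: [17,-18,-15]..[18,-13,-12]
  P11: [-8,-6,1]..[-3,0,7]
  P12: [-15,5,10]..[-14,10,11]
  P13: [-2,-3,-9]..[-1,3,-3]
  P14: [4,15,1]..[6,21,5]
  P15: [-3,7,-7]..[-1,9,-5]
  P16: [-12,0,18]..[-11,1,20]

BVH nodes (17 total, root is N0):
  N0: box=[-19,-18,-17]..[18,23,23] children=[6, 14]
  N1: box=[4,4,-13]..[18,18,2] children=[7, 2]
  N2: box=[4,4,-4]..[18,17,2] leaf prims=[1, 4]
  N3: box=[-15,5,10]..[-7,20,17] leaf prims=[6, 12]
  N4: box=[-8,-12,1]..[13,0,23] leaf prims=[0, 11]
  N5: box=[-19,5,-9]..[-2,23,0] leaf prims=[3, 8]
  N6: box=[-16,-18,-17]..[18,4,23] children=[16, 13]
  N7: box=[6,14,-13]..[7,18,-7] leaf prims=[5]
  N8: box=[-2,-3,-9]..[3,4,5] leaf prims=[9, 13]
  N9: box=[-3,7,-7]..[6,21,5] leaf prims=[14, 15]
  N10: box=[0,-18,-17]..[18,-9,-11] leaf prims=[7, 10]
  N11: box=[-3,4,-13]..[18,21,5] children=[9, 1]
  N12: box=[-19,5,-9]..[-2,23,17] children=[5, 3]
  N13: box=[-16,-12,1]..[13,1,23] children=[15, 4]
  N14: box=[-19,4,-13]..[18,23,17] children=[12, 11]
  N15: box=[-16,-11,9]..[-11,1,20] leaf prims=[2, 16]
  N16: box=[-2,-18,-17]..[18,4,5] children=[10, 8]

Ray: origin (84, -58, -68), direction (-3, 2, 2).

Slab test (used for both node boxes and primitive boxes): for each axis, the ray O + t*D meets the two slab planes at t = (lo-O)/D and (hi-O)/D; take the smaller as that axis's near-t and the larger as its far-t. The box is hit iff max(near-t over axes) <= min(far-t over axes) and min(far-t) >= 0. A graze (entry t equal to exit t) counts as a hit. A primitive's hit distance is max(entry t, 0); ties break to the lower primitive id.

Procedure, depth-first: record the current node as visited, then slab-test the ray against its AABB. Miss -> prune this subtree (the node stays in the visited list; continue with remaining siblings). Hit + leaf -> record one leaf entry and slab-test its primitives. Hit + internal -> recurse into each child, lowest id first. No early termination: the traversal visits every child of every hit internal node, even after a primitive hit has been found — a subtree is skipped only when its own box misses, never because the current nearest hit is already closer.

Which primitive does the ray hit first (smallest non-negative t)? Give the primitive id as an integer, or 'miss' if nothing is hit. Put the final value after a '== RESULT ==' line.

Walk:
N0 x:[22,103/3] y:[20,81/2] z:[51/2,91/2] -> hit [51/2,103/3], descend [6, 14]
  N6 x:[22,100/3] y:[20,31] z:[51/2,91/2] -> hit [51/2,31], descend [13, 16]
    N13 x:[71/3,100/3] y:[23,59/2] z:[69/2,91/2] -> miss, prune
    N16 x:[22,86/3] y:[20,31] z:[51/2,73/2] -> hit [51/2,86/3], descend [8, 10]
      N8 x:[27,86/3] y:[55/2,31] z:[59/2,73/2] -> miss, prune
      N10 x:[22,28] y:[20,49/2] z:[51/2,57/2] -> miss, prune
  N14 x:[22,103/3] y:[31,81/2] z:[55/2,85/2] -> hit [31,103/3], descend [11, 12]
    N11 x:[22,29] y:[31,79/2] z:[55/2,73/2] -> miss, prune
    N12 x:[86/3,103/3] y:[63/2,81/2] z:[59/2,85/2] -> hit [63/2,103/3], descend [3, 5]
      N3 x:[91/3,33] y:[63/2,39] z:[39,85/2] -> miss, prune
      N5 x:[86/3,103/3] y:[63/2,81/2] z:[59/2,34] -> hit [63/2,34] leaf, test {P3(miss), P8@t=100/3}

11 AABB tests over nodes [0, 6, 13, 16, 8, 10, 14, 11, 12, 3, 5]; 1 leaf entered; closest P8.

== RESULT ==
8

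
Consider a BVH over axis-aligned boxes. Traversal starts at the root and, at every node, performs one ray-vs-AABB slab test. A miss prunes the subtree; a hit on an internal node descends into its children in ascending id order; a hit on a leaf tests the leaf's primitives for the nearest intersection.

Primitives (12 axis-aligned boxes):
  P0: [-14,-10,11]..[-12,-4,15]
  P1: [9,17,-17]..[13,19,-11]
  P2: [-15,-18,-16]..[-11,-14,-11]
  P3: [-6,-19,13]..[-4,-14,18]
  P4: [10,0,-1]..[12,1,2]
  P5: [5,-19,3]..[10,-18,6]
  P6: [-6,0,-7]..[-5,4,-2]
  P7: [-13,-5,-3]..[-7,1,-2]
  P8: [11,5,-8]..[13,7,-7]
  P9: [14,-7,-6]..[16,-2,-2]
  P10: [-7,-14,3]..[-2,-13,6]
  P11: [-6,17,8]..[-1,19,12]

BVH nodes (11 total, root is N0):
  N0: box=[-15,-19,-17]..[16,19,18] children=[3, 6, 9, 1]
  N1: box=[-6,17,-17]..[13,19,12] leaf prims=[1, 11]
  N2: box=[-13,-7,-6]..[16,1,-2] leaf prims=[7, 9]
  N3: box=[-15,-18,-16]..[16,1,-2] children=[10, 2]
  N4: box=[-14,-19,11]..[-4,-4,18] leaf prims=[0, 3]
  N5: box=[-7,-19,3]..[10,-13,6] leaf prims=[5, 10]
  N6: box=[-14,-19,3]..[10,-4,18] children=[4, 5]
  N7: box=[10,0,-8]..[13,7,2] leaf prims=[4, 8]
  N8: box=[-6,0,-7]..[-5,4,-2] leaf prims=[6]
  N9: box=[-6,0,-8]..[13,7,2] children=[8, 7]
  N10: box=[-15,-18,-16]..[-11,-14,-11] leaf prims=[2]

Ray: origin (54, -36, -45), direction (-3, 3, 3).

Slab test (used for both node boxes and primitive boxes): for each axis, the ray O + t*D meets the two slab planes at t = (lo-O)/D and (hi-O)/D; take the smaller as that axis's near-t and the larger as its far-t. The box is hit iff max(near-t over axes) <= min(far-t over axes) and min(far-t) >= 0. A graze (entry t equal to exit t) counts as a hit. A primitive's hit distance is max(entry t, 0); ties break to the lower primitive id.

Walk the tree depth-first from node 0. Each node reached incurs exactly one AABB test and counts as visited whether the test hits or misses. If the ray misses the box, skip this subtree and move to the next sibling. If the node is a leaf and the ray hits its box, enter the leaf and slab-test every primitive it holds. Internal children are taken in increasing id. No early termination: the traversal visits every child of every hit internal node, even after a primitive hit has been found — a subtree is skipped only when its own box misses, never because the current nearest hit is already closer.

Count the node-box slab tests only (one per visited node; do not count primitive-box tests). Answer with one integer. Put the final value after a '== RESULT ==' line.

Trace the traversal:
N0 x:[38/3,23] y:[17/3,55/3] z:[28/3,21] -> hit [38/3,55/3], descend [1, 3, 6, 9]
  N1 x:[41/3,20] y:[53/3,55/3] z:[28/3,19] -> hit [53/3,55/3] leaf, test {P1(miss), P11@t=55/3}
  N3 x:[38/3,23] y:[6,37/3] z:[29/3,43/3] -> miss, prune
  N6 x:[44/3,68/3] y:[17/3,32/3] z:[16,21] -> miss, prune
  N9 x:[41/3,20] y:[12,43/3] z:[37/3,47/3] -> hit [41/3,43/3], descend [7, 8]
    N7 x:[41/3,44/3] y:[12,43/3] z:[37/3,47/3] -> hit [41/3,43/3] leaf, test {P4(miss), P8(miss)}
    N8 x:[59/3,20] y:[12,40/3] z:[38/3,43/3] -> miss, prune

order=[0, 1, 3, 6, 9, 7, 8]  |boxes|=7  |leaves|=2  hit=P11

== RESULT ==
7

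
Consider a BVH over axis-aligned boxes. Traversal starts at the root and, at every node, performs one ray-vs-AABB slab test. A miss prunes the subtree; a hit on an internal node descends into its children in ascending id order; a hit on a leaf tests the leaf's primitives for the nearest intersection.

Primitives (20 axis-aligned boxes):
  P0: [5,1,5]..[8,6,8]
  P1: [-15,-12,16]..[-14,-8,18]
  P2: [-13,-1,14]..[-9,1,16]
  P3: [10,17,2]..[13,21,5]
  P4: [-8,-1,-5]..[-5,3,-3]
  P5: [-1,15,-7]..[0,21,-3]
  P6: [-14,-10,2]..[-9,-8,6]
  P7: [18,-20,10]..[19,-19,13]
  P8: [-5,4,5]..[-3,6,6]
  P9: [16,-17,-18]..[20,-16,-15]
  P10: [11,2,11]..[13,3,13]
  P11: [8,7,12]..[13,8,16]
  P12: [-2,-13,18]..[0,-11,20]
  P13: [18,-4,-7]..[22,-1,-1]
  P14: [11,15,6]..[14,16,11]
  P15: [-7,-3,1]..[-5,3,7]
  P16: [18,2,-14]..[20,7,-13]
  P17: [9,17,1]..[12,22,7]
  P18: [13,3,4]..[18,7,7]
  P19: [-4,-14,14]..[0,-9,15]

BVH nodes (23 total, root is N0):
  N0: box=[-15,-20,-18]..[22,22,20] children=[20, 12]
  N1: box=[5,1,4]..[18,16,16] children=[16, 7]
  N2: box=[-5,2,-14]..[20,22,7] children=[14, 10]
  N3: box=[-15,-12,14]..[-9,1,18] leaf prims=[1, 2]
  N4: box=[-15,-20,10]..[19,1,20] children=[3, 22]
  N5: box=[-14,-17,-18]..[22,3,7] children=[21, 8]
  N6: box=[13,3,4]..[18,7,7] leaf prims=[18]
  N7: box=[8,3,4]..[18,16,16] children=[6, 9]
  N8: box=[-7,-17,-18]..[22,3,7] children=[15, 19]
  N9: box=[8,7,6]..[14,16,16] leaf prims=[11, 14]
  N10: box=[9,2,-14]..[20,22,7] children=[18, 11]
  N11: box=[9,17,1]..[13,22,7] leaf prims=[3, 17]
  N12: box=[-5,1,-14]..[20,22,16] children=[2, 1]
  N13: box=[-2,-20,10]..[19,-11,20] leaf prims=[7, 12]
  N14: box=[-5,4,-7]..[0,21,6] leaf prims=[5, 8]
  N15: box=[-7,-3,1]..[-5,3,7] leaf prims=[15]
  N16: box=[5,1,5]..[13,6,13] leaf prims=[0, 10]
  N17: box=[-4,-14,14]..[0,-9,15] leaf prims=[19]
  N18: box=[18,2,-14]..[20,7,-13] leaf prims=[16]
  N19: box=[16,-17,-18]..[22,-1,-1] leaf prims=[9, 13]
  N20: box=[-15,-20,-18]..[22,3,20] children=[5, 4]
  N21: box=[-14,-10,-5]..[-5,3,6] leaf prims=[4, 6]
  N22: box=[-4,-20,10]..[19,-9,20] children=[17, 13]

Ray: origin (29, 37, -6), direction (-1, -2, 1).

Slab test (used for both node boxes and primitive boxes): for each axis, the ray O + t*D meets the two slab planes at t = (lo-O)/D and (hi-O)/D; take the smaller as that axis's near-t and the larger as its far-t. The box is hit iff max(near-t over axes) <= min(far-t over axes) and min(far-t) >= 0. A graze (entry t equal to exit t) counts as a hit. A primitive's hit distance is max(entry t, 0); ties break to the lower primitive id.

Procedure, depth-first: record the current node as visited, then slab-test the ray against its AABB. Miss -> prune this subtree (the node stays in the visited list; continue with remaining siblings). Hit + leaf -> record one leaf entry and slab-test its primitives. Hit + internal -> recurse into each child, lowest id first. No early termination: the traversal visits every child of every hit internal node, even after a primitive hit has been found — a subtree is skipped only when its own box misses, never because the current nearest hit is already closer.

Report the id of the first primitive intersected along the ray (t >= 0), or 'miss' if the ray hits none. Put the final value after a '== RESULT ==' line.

Trace the traversal:
N0 x:[7,44] y:[15/2,57/2] z:[-12,26] -> hit [15/2,26], descend [12, 20]
  N12 x:[9,34] y:[15/2,18] z:[-8,22] -> hit [9,18], descend [1, 2]
    N1 x:[11,24] y:[21/2,18] z:[10,22] -> hit [11,18], descend [7, 16]
      N7 x:[11,21] y:[21/2,17] z:[10,22] -> hit [11,17], descend [6, 9]
        N6 x:[11,16] y:[15,17] z:[10,13] -> miss, prune
        N9 x:[15,21] y:[21/2,15] z:[12,22] -> hit [15,15] leaf, test {P11(miss), P14(miss)}
      N16 x:[16,24] y:[31/2,18] z:[11,19] -> hit [16,18] leaf, test {P0(miss), P10@t=17}
    N2 x:[9,34] y:[15/2,35/2] z:[-8,13] -> hit [9,13], descend [10, 14]
      N10 x:[9,20] y:[15/2,35/2] z:[-8,13] -> hit [9,13], descend [11, 18]
        N11 x:[16,20] y:[15/2,10] z:[7,13] -> miss, prune
        N18 x:[9,11] y:[15,35/2] z:[-8,-7] -> miss, prune
      N14 x:[29,34] y:[8,33/2] z:[-1,12] -> miss, prune
  N20 x:[7,44] y:[17,57/2] z:[-12,26] -> hit [17,26], descend [4, 5]
    N4 x:[10,44] y:[18,57/2] z:[16,26] -> hit [18,26], descend [3, 22]
      N3 x:[38,44] y:[18,49/2] z:[20,24] -> miss, prune
      N22 x:[10,33] y:[23,57/2] z:[16,26] -> hit [23,26], descend [13, 17]
        N13 x:[10,31] y:[24,57/2] z:[16,26] -> hit [24,26] leaf, test {P7(miss), P12(miss)}
        N17 x:[29,33] y:[23,51/2] z:[20,21] -> miss, prune
    N5 x:[7,43] y:[17,27] z:[-12,13] -> miss, prune

Summary -> nodes [0, 12, 1, 7, 6, 9, 16, 2, 10, 11, 18, 14, 20, 4, 3, 22, 13, 17, 5]; box-tests=19; leaf-entries=3; first=P10

== RESULT ==
10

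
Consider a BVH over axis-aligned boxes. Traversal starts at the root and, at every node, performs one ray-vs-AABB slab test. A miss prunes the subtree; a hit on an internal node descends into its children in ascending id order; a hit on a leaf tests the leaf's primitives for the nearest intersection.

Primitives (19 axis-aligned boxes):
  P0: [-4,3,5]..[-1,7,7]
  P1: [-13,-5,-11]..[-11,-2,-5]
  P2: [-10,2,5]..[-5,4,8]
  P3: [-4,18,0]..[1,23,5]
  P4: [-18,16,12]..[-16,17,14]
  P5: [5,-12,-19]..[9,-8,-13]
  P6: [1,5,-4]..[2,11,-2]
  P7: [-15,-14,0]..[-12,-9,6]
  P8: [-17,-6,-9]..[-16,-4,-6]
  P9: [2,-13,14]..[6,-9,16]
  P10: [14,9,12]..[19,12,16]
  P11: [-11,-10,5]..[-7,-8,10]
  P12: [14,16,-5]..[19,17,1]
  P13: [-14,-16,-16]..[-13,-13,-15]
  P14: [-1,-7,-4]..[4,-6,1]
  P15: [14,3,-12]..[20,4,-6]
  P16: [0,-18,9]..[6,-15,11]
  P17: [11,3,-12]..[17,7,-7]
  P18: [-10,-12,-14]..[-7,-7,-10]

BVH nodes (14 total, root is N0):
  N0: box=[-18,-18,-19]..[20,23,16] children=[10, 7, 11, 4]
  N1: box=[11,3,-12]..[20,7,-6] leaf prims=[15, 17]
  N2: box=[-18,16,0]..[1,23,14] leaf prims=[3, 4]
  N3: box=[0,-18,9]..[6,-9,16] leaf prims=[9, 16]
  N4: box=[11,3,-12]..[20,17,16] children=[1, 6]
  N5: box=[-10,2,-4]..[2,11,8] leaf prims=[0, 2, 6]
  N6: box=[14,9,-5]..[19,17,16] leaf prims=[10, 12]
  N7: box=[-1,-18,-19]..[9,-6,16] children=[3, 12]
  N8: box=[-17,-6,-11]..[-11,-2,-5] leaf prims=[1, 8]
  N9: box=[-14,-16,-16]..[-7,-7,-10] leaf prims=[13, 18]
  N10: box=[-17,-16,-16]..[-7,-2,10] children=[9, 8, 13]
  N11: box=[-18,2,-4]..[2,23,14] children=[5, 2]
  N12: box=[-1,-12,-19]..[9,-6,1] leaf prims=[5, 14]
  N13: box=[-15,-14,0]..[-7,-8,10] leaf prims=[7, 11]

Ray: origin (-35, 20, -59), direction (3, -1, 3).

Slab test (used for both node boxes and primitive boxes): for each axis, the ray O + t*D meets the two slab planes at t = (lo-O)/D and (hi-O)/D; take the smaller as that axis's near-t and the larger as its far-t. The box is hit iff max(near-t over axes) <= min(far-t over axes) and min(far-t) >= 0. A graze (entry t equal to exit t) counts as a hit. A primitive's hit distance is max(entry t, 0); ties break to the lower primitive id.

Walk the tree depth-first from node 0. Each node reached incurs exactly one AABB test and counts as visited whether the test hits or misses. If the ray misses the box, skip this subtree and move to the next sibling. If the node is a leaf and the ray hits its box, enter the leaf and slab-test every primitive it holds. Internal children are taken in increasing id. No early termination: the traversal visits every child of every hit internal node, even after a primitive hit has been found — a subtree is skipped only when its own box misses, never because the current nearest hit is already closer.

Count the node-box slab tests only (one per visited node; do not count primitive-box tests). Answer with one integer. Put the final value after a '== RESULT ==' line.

Walk:
N0 x:[17/3,55/3] y:[-3,38] z:[40/3,25] -> hit [40/3,55/3], descend [4, 7, 10, 11]
  N4 x:[46/3,55/3] y:[3,17] z:[47/3,25] -> hit [47/3,17], descend [1, 6]
    N1 x:[46/3,55/3] y:[13,17] z:[47/3,53/3] -> hit [47/3,17] leaf, test {P15@t=49/3, P17@t=47/3}
    N6 x:[49/3,18] y:[3,11] z:[18,25] -> miss, prune
  N7 x:[34/3,44/3] y:[26,38] z:[40/3,25] -> miss, prune
  N10 x:[6,28/3] y:[22,36] z:[43/3,23] -> miss, prune
  N11 x:[17/3,37/3] y:[-3,18] z:[55/3,73/3] -> miss, prune

order=[0, 4, 1, 6, 7, 10, 11]  |boxes|=7  |leaves|=1  hit=P17

== RESULT ==
7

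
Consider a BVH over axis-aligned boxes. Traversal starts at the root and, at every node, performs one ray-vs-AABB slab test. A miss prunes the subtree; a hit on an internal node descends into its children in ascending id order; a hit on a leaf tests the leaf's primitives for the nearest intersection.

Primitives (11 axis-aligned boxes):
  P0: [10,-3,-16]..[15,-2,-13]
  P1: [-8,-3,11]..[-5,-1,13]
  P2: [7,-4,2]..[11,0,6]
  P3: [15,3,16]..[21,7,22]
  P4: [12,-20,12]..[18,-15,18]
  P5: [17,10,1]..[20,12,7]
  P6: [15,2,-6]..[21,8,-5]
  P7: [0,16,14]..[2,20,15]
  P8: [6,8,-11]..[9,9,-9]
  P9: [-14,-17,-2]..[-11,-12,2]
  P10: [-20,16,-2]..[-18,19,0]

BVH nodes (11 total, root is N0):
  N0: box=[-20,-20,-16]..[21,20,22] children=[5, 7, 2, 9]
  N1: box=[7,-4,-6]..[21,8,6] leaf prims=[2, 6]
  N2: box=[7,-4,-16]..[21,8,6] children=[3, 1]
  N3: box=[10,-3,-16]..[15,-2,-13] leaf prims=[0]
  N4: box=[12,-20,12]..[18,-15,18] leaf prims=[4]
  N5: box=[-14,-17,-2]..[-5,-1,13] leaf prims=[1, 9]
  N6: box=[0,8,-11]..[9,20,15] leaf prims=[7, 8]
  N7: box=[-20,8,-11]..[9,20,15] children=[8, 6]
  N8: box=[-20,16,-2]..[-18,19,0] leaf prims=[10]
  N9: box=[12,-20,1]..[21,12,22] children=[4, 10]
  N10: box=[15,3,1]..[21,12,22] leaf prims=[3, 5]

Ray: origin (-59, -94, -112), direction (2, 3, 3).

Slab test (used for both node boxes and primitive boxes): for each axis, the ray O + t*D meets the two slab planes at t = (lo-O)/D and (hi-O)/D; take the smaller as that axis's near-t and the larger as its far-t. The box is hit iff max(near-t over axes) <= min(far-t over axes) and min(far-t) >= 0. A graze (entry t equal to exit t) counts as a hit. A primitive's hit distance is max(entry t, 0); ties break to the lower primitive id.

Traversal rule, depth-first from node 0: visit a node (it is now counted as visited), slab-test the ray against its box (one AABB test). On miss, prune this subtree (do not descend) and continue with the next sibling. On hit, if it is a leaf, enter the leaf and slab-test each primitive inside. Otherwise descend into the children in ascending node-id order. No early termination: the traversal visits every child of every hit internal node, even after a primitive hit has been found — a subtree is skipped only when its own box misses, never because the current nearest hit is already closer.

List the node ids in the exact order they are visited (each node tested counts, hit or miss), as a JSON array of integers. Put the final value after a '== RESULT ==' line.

Walk:
N0 x:[39/2,40] y:[74/3,38] z:[32,134/3] -> hit [32,38], descend [2, 5, 7, 9]
  N2 x:[33,40] y:[30,34] z:[32,118/3] -> hit [33,34], descend [1, 3]
    N1 x:[33,40] y:[30,34] z:[106/3,118/3] -> miss, prune
    N3 x:[69/2,37] y:[91/3,92/3] z:[32,33] -> miss, prune
  N5 x:[45/2,27] y:[77/3,31] z:[110/3,125/3] -> miss, prune
  N7 x:[39/2,34] y:[34,38] z:[101/3,127/3] -> hit [34,34], descend [6, 8]
    N6 x:[59/2,34] y:[34,38] z:[101/3,127/3] -> hit [34,34] leaf, test {P7(miss), P8@t=34}
    N8 x:[39/2,41/2] y:[110/3,113/3] z:[110/3,112/3] -> miss, prune
  N9 x:[71/2,40] y:[74/3,106/3] z:[113/3,134/3] -> miss, prune

9 AABB tests over nodes [0, 2, 1, 3, 5, 7, 6, 8, 9]; 1 leaf entered; closest P8.

== RESULT ==
[0, 2, 1, 3, 5, 7, 6, 8, 9]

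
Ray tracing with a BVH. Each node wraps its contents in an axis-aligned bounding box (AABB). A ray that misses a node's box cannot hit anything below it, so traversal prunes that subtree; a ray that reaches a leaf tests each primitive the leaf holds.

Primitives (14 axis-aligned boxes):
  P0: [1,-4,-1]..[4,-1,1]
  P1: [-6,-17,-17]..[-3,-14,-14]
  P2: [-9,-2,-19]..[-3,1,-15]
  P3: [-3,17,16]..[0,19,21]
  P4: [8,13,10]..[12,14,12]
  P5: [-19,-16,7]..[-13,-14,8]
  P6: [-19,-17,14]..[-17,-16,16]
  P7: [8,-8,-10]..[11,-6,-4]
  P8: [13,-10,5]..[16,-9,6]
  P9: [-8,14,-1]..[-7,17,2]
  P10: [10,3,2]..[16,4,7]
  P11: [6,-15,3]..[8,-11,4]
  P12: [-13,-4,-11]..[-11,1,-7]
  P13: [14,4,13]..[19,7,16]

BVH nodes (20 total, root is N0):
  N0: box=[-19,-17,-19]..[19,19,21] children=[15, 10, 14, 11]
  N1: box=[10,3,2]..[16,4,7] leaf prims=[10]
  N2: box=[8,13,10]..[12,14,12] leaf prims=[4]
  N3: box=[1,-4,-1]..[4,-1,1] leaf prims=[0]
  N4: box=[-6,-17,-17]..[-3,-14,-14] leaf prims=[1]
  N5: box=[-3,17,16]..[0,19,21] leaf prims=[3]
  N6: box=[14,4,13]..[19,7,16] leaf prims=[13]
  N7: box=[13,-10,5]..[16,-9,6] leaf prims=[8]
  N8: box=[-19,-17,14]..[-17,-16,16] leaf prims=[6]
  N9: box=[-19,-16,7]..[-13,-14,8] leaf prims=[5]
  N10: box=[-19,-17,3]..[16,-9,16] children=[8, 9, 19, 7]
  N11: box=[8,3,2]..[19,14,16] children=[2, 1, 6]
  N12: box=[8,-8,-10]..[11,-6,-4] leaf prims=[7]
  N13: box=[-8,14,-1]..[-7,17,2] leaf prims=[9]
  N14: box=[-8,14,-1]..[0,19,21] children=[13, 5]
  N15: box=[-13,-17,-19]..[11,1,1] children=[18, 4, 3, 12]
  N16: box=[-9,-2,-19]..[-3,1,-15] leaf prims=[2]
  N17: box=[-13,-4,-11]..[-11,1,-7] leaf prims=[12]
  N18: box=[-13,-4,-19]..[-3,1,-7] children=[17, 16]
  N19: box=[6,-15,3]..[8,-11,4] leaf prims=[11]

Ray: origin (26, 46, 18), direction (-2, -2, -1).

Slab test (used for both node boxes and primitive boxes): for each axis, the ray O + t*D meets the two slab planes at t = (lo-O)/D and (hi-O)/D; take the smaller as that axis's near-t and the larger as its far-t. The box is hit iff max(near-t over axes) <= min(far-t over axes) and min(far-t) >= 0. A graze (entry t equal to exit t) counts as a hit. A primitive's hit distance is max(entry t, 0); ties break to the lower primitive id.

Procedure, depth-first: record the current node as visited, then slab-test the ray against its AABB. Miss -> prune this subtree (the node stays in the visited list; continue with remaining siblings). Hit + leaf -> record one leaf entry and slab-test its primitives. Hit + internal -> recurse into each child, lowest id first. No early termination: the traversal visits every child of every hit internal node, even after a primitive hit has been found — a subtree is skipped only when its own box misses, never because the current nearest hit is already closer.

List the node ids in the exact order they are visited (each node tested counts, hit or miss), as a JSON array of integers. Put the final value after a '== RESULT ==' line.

Walk:
N0 x:[7/2,45/2] y:[27/2,63/2] z:[-3,37] -> hit [27/2,45/2], descend [10, 11, 14, 15]
  N10 x:[5,45/2] y:[55/2,63/2] z:[2,15] -> miss, prune
  N11 x:[7/2,9] y:[16,43/2] z:[2,16] -> miss, prune
  N14 x:[13,17] y:[27/2,16] z:[-3,19] -> hit [27/2,16], descend [5, 13]
    N5 x:[13,29/2] y:[27/2,29/2] z:[-3,2] -> miss, prune
    N13 x:[33/2,17] y:[29/2,16] z:[16,19] -> miss, prune
  N15 x:[15/2,39/2] y:[45/2,63/2] z:[17,37] -> miss, prune

order=[0, 10, 11, 14, 5, 13, 15]  |boxes|=7  |leaves|=0  hit=miss

== RESULT ==
[0, 10, 11, 14, 5, 13, 15]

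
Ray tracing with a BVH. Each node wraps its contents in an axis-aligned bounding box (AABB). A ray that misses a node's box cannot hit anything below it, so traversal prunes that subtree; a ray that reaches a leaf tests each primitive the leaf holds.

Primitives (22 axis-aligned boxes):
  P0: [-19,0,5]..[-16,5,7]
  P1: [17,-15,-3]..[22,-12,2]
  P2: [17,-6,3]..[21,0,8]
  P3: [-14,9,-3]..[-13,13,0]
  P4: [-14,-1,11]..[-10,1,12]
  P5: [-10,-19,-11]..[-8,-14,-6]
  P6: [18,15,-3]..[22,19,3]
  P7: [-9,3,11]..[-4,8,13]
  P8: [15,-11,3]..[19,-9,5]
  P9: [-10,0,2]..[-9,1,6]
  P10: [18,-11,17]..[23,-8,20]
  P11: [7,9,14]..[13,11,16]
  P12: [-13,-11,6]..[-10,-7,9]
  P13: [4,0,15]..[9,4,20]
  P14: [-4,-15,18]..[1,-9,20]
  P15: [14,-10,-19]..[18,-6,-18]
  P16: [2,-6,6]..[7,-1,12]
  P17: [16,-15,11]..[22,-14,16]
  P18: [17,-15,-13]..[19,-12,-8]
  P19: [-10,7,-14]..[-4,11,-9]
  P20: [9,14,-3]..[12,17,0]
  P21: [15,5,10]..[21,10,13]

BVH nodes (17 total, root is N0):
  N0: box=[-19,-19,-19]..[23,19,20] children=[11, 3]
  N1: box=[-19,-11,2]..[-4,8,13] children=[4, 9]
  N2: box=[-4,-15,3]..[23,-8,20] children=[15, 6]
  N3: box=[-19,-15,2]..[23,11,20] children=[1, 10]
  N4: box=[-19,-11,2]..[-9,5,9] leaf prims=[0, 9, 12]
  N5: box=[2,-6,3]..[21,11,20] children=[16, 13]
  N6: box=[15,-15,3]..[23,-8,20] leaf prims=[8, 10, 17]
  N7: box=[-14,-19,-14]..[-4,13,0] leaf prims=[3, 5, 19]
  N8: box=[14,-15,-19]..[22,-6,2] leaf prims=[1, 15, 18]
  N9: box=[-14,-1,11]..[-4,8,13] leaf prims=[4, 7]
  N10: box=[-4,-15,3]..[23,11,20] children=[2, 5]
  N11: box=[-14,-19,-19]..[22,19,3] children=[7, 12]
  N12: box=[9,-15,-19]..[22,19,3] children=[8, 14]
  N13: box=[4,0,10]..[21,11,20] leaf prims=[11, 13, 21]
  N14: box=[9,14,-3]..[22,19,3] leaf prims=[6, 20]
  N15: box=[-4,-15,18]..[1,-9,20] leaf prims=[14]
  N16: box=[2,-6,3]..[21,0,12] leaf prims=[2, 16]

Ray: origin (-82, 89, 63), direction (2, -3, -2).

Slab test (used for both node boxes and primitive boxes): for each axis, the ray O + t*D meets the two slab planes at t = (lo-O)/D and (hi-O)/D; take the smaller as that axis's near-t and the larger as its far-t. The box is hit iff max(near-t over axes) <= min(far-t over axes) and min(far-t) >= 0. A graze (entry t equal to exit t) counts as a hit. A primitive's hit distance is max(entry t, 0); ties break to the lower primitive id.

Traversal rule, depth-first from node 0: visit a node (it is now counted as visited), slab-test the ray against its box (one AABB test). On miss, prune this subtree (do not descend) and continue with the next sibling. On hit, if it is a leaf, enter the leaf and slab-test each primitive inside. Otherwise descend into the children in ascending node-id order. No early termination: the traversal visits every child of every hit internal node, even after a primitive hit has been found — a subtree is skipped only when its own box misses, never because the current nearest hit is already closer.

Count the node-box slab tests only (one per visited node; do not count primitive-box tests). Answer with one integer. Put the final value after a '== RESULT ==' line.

Trace the traversal:
N0 x:[63/2,105/2] y:[70/3,36] z:[43/2,41] -> hit [63/2,36], descend [3, 11]
  N3 x:[63/2,105/2] y:[26,104/3] z:[43/2,61/2] -> miss, prune
  N11 x:[34,52] y:[70/3,36] z:[30,41] -> hit [34,36], descend [7, 12]
    N7 x:[34,39] y:[76/3,36] z:[63/2,77/2] -> hit [34,36] leaf, test {P3(miss), P5@t=36, P19(miss)}
    N12 x:[91/2,52] y:[70/3,104/3] z:[30,41] -> miss, prune

Summary -> nodes [0, 3, 11, 7, 12]; box-tests=5; leaf-entries=1; first=P5

== RESULT ==
5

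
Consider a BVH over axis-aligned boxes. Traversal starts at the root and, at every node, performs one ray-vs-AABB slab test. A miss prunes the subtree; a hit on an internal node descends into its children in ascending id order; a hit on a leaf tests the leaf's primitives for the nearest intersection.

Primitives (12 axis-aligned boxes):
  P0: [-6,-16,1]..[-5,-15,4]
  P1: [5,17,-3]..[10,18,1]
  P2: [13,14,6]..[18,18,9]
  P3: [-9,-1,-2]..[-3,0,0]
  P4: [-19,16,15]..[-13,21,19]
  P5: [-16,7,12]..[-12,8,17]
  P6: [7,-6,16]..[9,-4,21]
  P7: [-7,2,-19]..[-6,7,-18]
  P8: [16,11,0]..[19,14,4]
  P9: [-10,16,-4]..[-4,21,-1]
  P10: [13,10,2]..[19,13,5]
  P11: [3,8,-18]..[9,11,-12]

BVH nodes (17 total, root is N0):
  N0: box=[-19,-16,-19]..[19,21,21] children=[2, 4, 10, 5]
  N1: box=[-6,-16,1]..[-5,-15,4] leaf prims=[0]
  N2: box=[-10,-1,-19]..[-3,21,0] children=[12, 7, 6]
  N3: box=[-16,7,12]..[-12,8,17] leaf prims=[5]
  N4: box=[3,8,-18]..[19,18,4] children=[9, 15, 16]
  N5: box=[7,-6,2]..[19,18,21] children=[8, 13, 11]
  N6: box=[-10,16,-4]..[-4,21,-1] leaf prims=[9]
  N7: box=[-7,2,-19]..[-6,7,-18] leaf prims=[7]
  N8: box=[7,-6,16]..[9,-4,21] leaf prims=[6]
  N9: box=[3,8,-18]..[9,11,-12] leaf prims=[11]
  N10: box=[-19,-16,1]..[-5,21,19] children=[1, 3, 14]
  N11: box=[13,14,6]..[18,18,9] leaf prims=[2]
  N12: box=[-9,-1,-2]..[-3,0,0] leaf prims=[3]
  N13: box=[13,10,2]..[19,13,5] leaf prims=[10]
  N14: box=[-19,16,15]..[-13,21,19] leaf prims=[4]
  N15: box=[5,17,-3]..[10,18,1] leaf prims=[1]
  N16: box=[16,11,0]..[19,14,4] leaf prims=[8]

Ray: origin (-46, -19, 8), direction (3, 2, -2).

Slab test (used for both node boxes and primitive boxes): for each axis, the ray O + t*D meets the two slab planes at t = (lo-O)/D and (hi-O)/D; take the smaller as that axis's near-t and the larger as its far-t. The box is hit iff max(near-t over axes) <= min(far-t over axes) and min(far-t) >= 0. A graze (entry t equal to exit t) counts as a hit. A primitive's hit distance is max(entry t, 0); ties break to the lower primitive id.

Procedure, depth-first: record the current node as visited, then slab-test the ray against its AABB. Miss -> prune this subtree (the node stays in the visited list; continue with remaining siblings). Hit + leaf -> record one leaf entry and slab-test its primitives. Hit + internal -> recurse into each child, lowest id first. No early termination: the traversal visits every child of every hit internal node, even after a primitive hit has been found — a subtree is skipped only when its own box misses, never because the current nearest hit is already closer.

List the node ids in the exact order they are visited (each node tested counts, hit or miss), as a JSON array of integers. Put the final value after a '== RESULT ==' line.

Walk:
N0 x:[9,65/3] y:[3/2,20] z:[-13/2,27/2] -> hit [9,27/2], descend [2, 4, 5, 10]
  N2 x:[12,43/3] y:[9,20] z:[4,27/2] -> hit [12,27/2], descend [6, 7, 12]
    N6 x:[12,14] y:[35/2,20] z:[9/2,6] -> miss, prune
    N7 x:[13,40/3] y:[21/2,13] z:[13,27/2] -> hit [13,13] leaf, test {P7@t=13}
    N12 x:[37/3,43/3] y:[9,19/2] z:[4,5] -> miss, prune
  N4 x:[49/3,65/3] y:[27/2,37/2] z:[2,13] -> miss, prune
  N5 x:[53/3,65/3] y:[13/2,37/2] z:[-13/2,3] -> miss, prune
  N10 x:[9,41/3] y:[3/2,20] z:[-11/2,7/2] -> miss, prune

8 AABB tests over nodes [0, 2, 6, 7, 12, 4, 5, 10]; 1 leaf entered; closest P7.

== RESULT ==
[0, 2, 6, 7, 12, 4, 5, 10]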